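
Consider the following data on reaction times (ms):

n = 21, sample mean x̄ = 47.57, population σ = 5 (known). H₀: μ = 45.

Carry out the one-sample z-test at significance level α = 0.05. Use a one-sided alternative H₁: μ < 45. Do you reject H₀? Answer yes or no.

reject H₀: no

SE = σ/√n = 5/√21 = 1.0911
z = (x̄−μ₀)/SE = (47.57−45)/1.0911 = 2.3554
p-value (one-sided, H₁ less) = 0.99075
At α=0.05: p ≥ α → fail to reject H₀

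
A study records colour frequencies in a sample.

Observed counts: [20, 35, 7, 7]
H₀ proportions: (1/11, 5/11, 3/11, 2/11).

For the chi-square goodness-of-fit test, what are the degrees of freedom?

degrees of freedom = 3

df = k − 1 = 4 − 1 = 3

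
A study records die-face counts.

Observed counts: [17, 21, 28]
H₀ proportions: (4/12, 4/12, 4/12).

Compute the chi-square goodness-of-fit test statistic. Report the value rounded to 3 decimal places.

n = 66; E_i = n·p_i = [22.00, 22.00, 22.00]
χ² = (17−22.00)²/22.00 + (21−22.00)²/22.00 + (28−22.00)²/22.00 = 2.8182
df = 2

test statistic = 2.818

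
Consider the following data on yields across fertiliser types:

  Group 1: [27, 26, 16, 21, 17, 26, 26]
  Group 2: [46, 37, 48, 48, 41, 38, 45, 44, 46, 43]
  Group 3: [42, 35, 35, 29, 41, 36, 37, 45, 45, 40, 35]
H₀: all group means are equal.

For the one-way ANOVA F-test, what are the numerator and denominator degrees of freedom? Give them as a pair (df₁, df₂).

degrees of freedom = [2, 25]

k = 3 groups, N = 28 total
df = (k−1, N−k) = (3−1, 28−3) = (2, 25)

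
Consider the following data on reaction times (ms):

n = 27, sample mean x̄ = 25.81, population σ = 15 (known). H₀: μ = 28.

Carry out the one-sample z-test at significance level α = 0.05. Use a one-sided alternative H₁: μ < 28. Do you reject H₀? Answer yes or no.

reject H₀: no

SE = σ/√n = 15/√27 = 2.8868
z = (x̄−μ₀)/SE = (25.81−28)/2.8868 = -0.7586
p-value (one-sided, H₁ less) = 0.22403
At α=0.05: p ≥ α → fail to reject H₀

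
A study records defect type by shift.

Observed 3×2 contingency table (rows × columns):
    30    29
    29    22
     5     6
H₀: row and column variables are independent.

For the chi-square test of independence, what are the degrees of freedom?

degrees of freedom = 2

df = (r−1)(c−1) = (3−1)·(2−1) = 2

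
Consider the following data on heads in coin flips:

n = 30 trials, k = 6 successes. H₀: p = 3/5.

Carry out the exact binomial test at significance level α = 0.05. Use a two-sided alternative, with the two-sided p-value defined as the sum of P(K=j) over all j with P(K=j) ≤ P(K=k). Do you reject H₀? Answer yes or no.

reject H₀: yes

Exact binomial: n=30, k=6, p₀=3/5=0.6000
P(X=j) = C(n,j)·p₀^j·(1−p₀)^(n−j); p = Σ P(X=j) over j with P(X=j) ≤ P(X=6)
p-value (two-sided) = 0.00001
At α=0.05: p < α → reject H₀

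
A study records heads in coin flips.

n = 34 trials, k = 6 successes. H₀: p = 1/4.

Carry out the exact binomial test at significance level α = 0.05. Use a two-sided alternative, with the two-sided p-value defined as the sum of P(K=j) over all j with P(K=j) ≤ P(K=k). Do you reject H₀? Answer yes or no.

reject H₀: no

Exact binomial: n=34, k=6, p₀=1/4=0.2500
P(X=j) = C(n,j)·p₀^j·(1−p₀)^(n−j); p = Σ P(X=j) over j with P(X=j) ≤ P(X=6)
p-value (two-sided) = 0.42859
At α=0.05: p ≥ α → fail to reject H₀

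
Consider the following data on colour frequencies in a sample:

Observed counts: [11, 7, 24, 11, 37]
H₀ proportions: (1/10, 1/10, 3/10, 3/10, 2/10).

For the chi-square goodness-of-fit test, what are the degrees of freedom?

df = k − 1 = 5 − 1 = 4

degrees of freedom = 4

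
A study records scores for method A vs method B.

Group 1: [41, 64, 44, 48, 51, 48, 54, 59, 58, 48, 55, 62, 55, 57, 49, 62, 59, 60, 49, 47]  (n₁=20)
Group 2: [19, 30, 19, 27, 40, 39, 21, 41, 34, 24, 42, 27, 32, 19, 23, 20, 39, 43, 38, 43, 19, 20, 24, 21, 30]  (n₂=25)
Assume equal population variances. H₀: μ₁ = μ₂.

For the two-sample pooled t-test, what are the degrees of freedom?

df = n₁ + n₂ − 2 = 20 + 25 − 2 = 43

degrees of freedom = 43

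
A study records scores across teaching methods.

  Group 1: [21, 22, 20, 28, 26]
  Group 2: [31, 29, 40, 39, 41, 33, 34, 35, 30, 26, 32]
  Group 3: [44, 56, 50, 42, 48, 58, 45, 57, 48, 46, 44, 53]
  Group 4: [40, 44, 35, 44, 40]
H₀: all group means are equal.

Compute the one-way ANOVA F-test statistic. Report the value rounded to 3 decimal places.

test statistic = 40.651

Group means [23.40, 33.64, 49.25, 40.60], grand mean 38.818
SSB = Σnᵢ(x̄ᵢ−x̄)² = 2805.714; SSW = ΣΣ(x−x̄ᵢ)² = 667.195
MSB = 2805.714/3 = 935.2379; MSW = 667.195/29 = 23.0067
F = MSB/MSW = 40.6506
df = (3, 29)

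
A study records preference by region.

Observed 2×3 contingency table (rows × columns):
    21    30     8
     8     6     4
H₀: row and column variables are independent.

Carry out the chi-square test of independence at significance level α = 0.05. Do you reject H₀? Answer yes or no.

reject H₀: no

Row totals [59, 18], col totals [29, 36, 12], n=77
χ² = (21−22.22)²/22.22 + (30−27.58)²/27.58 + (8−9.19)²/9.19 + (8−6.78)²/6.78 + (6−8.42)²/8.42 + (4−2.81)²/2.81 = 1.8560
df = 2
p-value (upper-tail) = 0.39535
At α=0.05: p ≥ α → fail to reject H₀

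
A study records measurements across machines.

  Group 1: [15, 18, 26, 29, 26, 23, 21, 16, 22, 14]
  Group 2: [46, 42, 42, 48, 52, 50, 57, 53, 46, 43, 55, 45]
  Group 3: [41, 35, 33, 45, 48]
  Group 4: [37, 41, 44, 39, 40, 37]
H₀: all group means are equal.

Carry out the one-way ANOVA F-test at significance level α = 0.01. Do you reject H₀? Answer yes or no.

Group means [21.00, 48.25, 40.40, 39.67], grand mean 37.242
SSB = Σnᵢ(x̄ᵢ−x̄)² = 4177.277; SSW = ΣΣ(x−x̄ᵢ)² = 724.783
MSB = 4177.277/3 = 1392.4258; MSW = 724.783/29 = 24.9925
F = MSB/MSW = 55.7137
df = (3, 29)
p-value (upper-tail) = 0.00000
At α=0.01: p < α → reject H₀

reject H₀: yes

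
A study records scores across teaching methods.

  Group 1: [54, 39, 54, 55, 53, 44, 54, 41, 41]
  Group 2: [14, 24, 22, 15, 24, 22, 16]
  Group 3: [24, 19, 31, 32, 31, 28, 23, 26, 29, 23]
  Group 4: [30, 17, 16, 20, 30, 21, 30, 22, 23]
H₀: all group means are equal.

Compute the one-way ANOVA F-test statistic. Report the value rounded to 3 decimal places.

test statistic = 49.342

Group means [48.33, 19.57, 26.60, 23.22], grand mean 29.914
SSB = Σnᵢ(x̄ᵢ−x̄)² = 4315.073; SSW = ΣΣ(x−x̄ᵢ)² = 903.670
MSB = 4315.073/3 = 1438.3577; MSW = 903.670/31 = 29.1506
F = MSB/MSW = 49.3422
df = (3, 31)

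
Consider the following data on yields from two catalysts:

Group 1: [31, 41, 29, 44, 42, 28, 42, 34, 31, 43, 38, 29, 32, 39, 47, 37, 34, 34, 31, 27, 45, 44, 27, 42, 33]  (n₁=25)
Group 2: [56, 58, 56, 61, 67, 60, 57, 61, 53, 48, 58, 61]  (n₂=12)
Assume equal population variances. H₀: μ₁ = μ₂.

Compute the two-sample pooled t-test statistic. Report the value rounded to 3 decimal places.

test statistic = -10.588

x̄₁=36.160, s₁=6.329, n₁=25
x̄₂=58.000, s₂=4.729, n₂=12
s_p² = [24·6.329² + 11·4.729²]/35 = 34.4960
SE = √(s_p²·(1/25+1/12)) = 2.0626
t = (36.160−58.000)/2.0626 = -10.5883
df = 35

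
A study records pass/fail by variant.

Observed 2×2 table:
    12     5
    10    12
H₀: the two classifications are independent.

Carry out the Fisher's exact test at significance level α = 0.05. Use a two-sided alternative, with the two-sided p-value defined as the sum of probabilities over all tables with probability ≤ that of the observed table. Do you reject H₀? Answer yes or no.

reject H₀: no

Margins: r₁=17, r₂=22, c₁=22, c₂=17, n=39
p_obs = C(17,12)·C(22,10)/C(39,22); sum pmf over tables with pmf ≤ p_obs
p-value (two-sided) = 0.19303
At α=0.05: p ≥ α → fail to reject H₀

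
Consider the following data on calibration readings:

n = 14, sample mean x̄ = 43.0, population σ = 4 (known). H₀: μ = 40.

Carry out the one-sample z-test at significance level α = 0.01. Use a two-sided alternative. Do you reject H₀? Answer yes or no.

SE = σ/√n = 4/√14 = 1.0690
z = (x̄−μ₀)/SE = (43.0−40)/1.0690 = 2.8062
p-value (two-sided) = 0.00501
At α=0.01: p < α → reject H₀

reject H₀: yes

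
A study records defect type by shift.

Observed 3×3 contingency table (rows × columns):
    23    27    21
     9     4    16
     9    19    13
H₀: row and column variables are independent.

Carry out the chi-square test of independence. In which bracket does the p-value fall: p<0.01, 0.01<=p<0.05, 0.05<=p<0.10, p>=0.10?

Row totals [71, 29, 41], col totals [41, 50, 50], n=141
χ² = (23−20.65)²/20.65 + (27−25.18)²/25.18 + (21−25.18)²/25.18 + (9−8.43)²/8.43 + (4−10.28)²/10.28 + (16−10.28)²/10.28 + (9−11.92)²/11.92 + (19−14.54)²/14.54 + (13−14.54)²/14.54 = 10.3966
df = 4
p-value (upper-tail) = 0.03425
→ bracket: 0.01<=p<0.05

p-value bracket: 0.01<=p<0.05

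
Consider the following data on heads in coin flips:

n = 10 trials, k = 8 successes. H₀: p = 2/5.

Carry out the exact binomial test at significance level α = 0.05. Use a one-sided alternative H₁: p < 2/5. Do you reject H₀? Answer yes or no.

Exact binomial: n=10, k=8, p₀=2/5=0.4000
P(X≤8) from Σ C(n,i)·p₀^i·(1−p₀)^(n−i)
p-value (one-sided, H₁ less) = 0.99832
At α=0.05: p ≥ α → fail to reject H₀

reject H₀: no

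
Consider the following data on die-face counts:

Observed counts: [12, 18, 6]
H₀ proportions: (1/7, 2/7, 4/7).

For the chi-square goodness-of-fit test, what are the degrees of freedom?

degrees of freedom = 2

df = k − 1 = 3 − 1 = 2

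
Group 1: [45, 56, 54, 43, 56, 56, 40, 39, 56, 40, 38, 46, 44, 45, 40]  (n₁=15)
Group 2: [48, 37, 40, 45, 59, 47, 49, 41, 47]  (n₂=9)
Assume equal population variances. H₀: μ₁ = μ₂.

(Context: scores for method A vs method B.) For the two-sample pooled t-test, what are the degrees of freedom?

df = n₁ + n₂ − 2 = 15 + 9 − 2 = 22

degrees of freedom = 22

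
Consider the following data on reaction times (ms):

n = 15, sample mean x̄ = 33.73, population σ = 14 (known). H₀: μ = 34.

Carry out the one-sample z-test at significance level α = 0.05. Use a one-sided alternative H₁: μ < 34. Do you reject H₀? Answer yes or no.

reject H₀: no

SE = σ/√n = 14/√15 = 3.6148
z = (x̄−μ₀)/SE = (33.73−34)/3.6148 = -0.0747
p-value (one-sided, H₁ less) = 0.47023
At α=0.05: p ≥ α → fail to reject H₀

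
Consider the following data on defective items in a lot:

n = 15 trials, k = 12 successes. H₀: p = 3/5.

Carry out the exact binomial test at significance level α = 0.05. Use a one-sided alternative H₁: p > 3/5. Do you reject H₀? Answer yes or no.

reject H₀: no

Exact binomial: n=15, k=12, p₀=3/5=0.6000
P(X≥12) from Σ C(n,i)·p₀^i·(1−p₀)^(n−i)
p-value (one-sided, H₁ greater) = 0.09050
At α=0.05: p ≥ α → fail to reject H₀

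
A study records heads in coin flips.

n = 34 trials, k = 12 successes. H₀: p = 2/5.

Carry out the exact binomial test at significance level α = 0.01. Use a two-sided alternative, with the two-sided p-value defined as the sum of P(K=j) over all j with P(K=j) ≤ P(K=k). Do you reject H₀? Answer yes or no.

reject H₀: no

Exact binomial: n=34, k=12, p₀=2/5=0.4000
P(X=j) = C(n,j)·p₀^j·(1−p₀)^(n−j); p = Σ P(X=j) over j with P(X=j) ≤ P(X=12)
p-value (two-sided) = 0.60534
At α=0.01: p ≥ α → fail to reject H₀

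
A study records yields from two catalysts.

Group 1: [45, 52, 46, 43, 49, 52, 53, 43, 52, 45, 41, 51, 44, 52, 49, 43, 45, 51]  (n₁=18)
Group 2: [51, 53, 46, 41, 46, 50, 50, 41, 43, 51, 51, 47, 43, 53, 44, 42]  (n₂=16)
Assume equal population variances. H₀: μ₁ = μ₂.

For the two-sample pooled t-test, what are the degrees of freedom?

degrees of freedom = 32

df = n₁ + n₂ − 2 = 18 + 16 − 2 = 32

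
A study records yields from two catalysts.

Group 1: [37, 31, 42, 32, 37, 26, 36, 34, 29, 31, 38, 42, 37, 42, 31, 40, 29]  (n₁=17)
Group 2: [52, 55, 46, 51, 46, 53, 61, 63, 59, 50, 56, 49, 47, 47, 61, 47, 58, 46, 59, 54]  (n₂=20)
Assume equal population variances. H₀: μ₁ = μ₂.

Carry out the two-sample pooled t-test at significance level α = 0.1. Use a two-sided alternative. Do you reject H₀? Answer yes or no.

reject H₀: yes

x̄₁=34.941, s₁=5.031, n₁=17
x̄₂=53.000, s₂=5.731, n₂=20
s_p² = [16·5.031² + 19·5.731²]/35 = 29.3983
SE = √(s_p²·(1/17+1/20)) = 1.7886
t = (34.941−53.000)/1.7886 = -10.0964
df = 35
p-value (two-sided) = 0.00000
At α=0.1: p < α → reject H₀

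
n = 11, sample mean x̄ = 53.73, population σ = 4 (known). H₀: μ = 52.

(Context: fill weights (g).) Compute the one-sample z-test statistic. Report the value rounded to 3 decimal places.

SE = σ/√n = 4/√11 = 1.2060
z = (x̄−μ₀)/SE = (53.73−52)/1.2060 = 1.4344

test statistic = 1.434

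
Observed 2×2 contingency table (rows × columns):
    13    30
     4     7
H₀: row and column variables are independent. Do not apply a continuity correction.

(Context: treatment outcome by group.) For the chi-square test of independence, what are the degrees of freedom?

degrees of freedom = 1

df = (r−1)(c−1) = (2−1)·(2−1) = 1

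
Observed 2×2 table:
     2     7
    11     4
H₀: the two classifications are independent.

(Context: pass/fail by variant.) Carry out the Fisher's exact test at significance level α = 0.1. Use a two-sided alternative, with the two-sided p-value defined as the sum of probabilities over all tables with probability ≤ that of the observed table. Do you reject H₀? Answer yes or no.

reject H₀: yes

Margins: r₁=9, r₂=15, c₁=13, c₂=11, n=24
p_obs = C(9,2)·C(15,11)/C(24,13); sum pmf over tables with pmf ≤ p_obs
p-value (two-sided) = 0.03274
At α=0.1: p < α → reject H₀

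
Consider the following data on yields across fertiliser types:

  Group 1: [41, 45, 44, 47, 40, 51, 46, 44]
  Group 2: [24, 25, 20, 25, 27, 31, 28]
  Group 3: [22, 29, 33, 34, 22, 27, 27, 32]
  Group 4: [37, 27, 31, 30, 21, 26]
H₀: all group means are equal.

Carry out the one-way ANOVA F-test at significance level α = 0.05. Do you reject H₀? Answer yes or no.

reject H₀: yes

Group means [44.75, 25.71, 28.25, 28.67], grand mean 32.276
SSB = Σnᵢ(x̄ᵢ−x̄)² = 1754.031; SSW = ΣΣ(x−x̄ᵢ)² = 451.762
MSB = 1754.031/3 = 584.6771; MSW = 451.762/25 = 18.0705
F = MSB/MSW = 32.3554
df = (3, 25)
p-value (upper-tail) = 0.00000
At α=0.05: p < α → reject H₀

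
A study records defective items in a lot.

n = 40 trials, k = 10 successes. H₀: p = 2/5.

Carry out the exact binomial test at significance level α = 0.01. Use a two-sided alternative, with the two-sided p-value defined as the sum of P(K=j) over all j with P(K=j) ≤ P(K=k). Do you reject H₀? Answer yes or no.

reject H₀: no

Exact binomial: n=40, k=10, p₀=2/5=0.4000
P(X=j) = C(n,j)·p₀^j·(1−p₀)^(n−j); p = Σ P(X=j) over j with P(X=j) ≤ P(X=10)
p-value (two-sided) = 0.05413
At α=0.01: p ≥ α → fail to reject H₀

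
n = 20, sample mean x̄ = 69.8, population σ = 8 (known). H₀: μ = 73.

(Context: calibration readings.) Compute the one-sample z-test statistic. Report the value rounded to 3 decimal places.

test statistic = -1.789

SE = σ/√n = 8/√20 = 1.7889
z = (x̄−μ₀)/SE = (69.8−73)/1.7889 = -1.7889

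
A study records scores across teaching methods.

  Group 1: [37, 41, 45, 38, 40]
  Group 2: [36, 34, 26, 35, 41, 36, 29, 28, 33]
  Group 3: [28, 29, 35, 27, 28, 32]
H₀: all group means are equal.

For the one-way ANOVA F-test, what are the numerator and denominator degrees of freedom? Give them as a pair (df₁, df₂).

k = 3 groups, N = 20 total
df = (k−1, N−k) = (3−1, 20−3) = (2, 17)

degrees of freedom = [2, 17]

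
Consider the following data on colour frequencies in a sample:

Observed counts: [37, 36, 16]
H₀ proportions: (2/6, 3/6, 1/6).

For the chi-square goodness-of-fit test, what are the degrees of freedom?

df = k − 1 = 3 − 1 = 2

degrees of freedom = 2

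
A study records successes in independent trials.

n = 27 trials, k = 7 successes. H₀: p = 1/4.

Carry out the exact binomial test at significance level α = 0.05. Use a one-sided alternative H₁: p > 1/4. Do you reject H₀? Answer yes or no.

reject H₀: no

Exact binomial: n=27, k=7, p₀=1/4=0.2500
P(X≥7) from Σ C(n,i)·p₀^i·(1−p₀)^(n−i)
p-value (one-sided, H₁ greater) = 0.52917
At α=0.05: p ≥ α → fail to reject H₀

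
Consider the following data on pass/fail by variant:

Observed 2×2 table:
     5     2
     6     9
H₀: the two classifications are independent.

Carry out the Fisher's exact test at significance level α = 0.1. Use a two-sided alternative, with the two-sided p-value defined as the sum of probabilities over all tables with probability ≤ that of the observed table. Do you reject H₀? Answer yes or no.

reject H₀: no

Margins: r₁=7, r₂=15, c₁=11, c₂=11, n=22
p_obs = C(7,5)·C(15,6)/C(22,11); sum pmf over tables with pmf ≤ p_obs
p-value (two-sided) = 0.36146
At α=0.1: p ≥ α → fail to reject H₀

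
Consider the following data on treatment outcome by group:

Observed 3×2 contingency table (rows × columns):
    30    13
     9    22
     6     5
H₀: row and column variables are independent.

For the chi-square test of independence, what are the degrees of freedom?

degrees of freedom = 2

df = (r−1)(c−1) = (3−1)·(2−1) = 2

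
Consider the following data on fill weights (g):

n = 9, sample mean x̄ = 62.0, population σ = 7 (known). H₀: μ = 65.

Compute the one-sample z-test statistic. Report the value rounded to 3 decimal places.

SE = σ/√n = 7/√9 = 2.3333
z = (x̄−μ₀)/SE = (62.0−65)/2.3333 = -1.2857

test statistic = -1.286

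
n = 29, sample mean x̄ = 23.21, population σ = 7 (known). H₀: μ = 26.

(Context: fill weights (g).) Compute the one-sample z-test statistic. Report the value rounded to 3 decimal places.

test statistic = -2.146

SE = σ/√n = 7/√29 = 1.2999
z = (x̄−μ₀)/SE = (23.21−26)/1.2999 = -2.1464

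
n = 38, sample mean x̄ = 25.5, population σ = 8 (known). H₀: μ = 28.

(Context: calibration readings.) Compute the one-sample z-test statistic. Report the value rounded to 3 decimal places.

SE = σ/√n = 8/√38 = 1.2978
z = (x̄−μ₀)/SE = (25.5−28)/1.2978 = -1.9264

test statistic = -1.926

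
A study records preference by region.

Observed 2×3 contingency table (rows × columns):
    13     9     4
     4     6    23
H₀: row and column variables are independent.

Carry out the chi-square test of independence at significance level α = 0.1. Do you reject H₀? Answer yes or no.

Row totals [26, 33], col totals [17, 15, 27], n=59
χ² = (13−7.49)²/7.49 + (9−6.61)²/6.61 + (4−11.90)²/11.90 + (4−9.51)²/9.51 + (6−8.39)²/8.39 + (23−15.10)²/15.10 = 18.1602
df = 2
p-value (upper-tail) = 0.00011
At α=0.1: p < α → reject H₀

reject H₀: yes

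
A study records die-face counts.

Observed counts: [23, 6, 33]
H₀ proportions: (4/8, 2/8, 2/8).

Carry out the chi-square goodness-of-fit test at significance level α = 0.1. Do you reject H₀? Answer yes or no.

n = 62; E_i = n·p_i = [31.00, 15.50, 15.50]
χ² = (23−31.00)²/31.00 + (6−15.50)²/15.50 + (33−15.50)²/15.50 = 27.6452
df = 2
p-value (upper-tail) = 0.00000
At α=0.1: p < α → reject H₀

reject H₀: yes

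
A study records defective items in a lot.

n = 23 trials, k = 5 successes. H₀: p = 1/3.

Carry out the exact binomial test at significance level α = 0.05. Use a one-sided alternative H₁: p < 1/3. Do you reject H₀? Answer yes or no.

Exact binomial: n=23, k=5, p₀=1/3=0.3333
P(X≤5) from Σ C(n,i)·p₀^i·(1−p₀)^(n−i)
p-value (one-sided, H₁ less) = 0.16949
At α=0.05: p ≥ α → fail to reject H₀

reject H₀: no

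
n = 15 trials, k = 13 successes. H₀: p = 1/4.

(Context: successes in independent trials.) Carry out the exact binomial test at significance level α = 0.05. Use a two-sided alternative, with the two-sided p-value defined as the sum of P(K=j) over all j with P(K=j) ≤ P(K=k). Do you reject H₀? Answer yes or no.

reject H₀: yes

Exact binomial: n=15, k=13, p₀=1/4=0.2500
P(X=j) = C(n,j)·p₀^j·(1−p₀)^(n−j); p = Σ P(X=j) over j with P(X=j) ≤ P(X=13)
p-value (two-sided) = 0.00000
At α=0.05: p < α → reject H₀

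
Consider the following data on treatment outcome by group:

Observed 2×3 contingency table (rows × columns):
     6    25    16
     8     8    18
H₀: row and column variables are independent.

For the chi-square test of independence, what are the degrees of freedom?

df = (r−1)(c−1) = (2−1)·(3−1) = 2

degrees of freedom = 2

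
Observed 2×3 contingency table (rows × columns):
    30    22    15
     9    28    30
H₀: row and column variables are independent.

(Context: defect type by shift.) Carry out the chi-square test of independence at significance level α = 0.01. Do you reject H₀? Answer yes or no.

Row totals [67, 67], col totals [39, 50, 45], n=134
χ² = (30−19.50)²/19.50 + (22−25.00)²/25.00 + (15−22.50)²/22.50 + (9−19.50)²/19.50 + (28−25.00)²/25.00 + (30−22.50)²/22.50 = 17.0277
df = 2
p-value (upper-tail) = 0.00020
At α=0.01: p < α → reject H₀

reject H₀: yes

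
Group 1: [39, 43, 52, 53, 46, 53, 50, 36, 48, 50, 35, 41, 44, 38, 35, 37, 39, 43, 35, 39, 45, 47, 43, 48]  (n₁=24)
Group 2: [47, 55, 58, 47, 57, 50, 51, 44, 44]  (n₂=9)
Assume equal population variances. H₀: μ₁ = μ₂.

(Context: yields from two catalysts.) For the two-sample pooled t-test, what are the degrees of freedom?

df = n₁ + n₂ − 2 = 24 + 9 − 2 = 31

degrees of freedom = 31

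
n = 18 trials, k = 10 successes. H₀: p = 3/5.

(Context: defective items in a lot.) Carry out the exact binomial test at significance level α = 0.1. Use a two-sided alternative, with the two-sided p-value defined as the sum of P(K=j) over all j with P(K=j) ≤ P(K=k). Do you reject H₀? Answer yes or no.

reject H₀: no

Exact binomial: n=18, k=10, p₀=3/5=0.6000
P(X=j) = C(n,j)·p₀^j·(1−p₀)^(n−j); p = Σ P(X=j) over j with P(X=j) ≤ P(X=10)
p-value (two-sided) = 0.81084
At α=0.1: p ≥ α → fail to reject H₀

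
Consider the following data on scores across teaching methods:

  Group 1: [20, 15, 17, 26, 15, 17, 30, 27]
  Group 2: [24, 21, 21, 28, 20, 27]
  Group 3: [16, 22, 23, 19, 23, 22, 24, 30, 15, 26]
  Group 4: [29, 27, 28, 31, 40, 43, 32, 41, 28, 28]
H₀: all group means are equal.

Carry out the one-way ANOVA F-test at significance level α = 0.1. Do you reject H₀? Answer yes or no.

reject H₀: yes

Group means [20.88, 23.50, 22.00, 32.70], grand mean 25.147
SSB = Σnᵢ(x̄ᵢ−x̄)² = 831.790; SSW = ΣΣ(x−x̄ᵢ)² = 828.475
MSB = 831.790/3 = 277.2632; MSW = 828.475/30 = 27.6158
F = MSB/MSW = 10.0400
df = (3, 30)
p-value (upper-tail) = 0.00010
At α=0.1: p < α → reject H₀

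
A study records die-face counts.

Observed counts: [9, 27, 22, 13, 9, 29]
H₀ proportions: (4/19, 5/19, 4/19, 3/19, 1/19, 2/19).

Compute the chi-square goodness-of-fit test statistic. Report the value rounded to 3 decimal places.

n = 109; E_i = n·p_i = [22.95, 28.68, 22.95, 17.21, 5.74, 11.47]
χ² = (9−22.95)²/22.95 + (27−28.68)²/28.68 + (22−22.95)²/22.95 + (13−17.21)²/17.21 + (9−5.74)²/5.74 + (29−11.47)²/11.47 = 38.2732
df = 5

test statistic = 38.273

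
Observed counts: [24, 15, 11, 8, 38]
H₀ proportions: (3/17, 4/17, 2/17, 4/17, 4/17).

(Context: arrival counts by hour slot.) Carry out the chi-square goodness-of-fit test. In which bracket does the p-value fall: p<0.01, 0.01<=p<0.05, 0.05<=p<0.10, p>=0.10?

p-value bracket: p<0.01

n = 96; E_i = n·p_i = [16.94, 22.59, 11.29, 22.59, 22.59]
χ² = (24−16.94)²/16.94 + (15−22.59)²/22.59 + (11−11.29)²/11.29 + (8−22.59)²/22.59 + (38−22.59)²/22.59 = 25.4349
df = 4
p-value (upper-tail) = 0.00004
→ bracket: p<0.01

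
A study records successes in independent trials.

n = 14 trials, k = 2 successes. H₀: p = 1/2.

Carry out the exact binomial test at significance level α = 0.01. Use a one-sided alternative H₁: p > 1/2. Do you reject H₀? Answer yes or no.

reject H₀: no

Exact binomial: n=14, k=2, p₀=1/2=0.5000
P(X≥2) from Σ C(n,i)·p₀^i·(1−p₀)^(n−i)
p-value (one-sided, H₁ greater) = 0.99908
At α=0.01: p ≥ α → fail to reject H₀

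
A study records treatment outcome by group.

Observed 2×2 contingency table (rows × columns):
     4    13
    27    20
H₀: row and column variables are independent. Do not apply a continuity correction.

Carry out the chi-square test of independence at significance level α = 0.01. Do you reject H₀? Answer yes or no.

Row totals [17, 47], col totals [31, 33], n=64
χ² = (4−8.23)²/8.23 + (13−8.77)²/8.77 + (27−22.77)²/22.77 + (20−24.23)²/24.23 = 5.7504
df = 1
p-value (upper-tail) = 0.01649
At α=0.01: p ≥ α → fail to reject H₀

reject H₀: no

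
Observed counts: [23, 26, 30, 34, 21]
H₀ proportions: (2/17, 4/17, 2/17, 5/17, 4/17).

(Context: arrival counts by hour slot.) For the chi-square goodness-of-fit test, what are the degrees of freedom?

degrees of freedom = 4

df = k − 1 = 5 − 1 = 4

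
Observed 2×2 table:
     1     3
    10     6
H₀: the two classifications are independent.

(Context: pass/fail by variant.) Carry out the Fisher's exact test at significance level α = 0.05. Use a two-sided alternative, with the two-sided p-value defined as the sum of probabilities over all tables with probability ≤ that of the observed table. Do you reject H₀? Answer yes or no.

Margins: r₁=4, r₂=16, c₁=11, c₂=9, n=20
p_obs = C(4,1)·C(16,10)/C(20,11); sum pmf over tables with pmf ≤ p_obs
p-value (two-sided) = 0.28483
At α=0.05: p ≥ α → fail to reject H₀

reject H₀: no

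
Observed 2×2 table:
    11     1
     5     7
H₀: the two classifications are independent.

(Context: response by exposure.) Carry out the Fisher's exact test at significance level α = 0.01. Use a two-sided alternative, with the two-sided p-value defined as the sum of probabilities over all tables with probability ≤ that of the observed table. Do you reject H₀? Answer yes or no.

Margins: r₁=12, r₂=12, c₁=16, c₂=8, n=24
p_obs = C(12,11)·C(12,5)/C(24,16); sum pmf over tables with pmf ≤ p_obs
p-value (two-sided) = 0.02719
At α=0.01: p ≥ α → fail to reject H₀

reject H₀: no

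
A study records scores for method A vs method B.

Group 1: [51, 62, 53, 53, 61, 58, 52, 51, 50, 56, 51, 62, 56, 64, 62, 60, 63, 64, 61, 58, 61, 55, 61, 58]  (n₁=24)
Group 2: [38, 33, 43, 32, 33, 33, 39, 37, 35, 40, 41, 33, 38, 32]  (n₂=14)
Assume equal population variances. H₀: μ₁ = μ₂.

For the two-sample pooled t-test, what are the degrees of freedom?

degrees of freedom = 36

df = n₁ + n₂ − 2 = 24 + 14 − 2 = 36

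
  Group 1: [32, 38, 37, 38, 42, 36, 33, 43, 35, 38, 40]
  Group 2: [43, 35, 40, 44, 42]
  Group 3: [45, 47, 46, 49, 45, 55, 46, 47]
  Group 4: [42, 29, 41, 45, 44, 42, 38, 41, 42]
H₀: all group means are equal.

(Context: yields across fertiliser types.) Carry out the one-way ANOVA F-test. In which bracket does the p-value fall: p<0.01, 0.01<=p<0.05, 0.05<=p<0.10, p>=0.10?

Group means [37.45, 40.80, 47.50, 40.44], grand mean 41.212
SSB = Σnᵢ(x̄ᵢ−x̄)² = 477.766; SSW = ΣΣ(x−x̄ᵢ)² = 421.749
MSB = 477.766/3 = 159.2552; MSW = 421.749/29 = 14.5431
F = MSB/MSW = 10.9506
df = (3, 29)
p-value (upper-tail) = 0.00006
→ bracket: p<0.01

p-value bracket: p<0.01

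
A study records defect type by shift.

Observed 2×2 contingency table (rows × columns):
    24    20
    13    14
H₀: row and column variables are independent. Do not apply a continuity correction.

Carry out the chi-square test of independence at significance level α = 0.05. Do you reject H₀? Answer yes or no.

Row totals [44, 27], col totals [37, 34], n=71
χ² = (24−22.93)²/22.93 + (20−21.07)²/21.07 + (13−14.07)²/14.07 + (14−12.93)²/12.93 = 0.2744
df = 1
p-value (upper-tail) = 0.60039
At α=0.05: p ≥ α → fail to reject H₀

reject H₀: no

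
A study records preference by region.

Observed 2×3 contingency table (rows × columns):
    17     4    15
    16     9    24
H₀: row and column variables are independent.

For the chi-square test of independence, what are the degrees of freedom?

degrees of freedom = 2

df = (r−1)(c−1) = (2−1)·(3−1) = 2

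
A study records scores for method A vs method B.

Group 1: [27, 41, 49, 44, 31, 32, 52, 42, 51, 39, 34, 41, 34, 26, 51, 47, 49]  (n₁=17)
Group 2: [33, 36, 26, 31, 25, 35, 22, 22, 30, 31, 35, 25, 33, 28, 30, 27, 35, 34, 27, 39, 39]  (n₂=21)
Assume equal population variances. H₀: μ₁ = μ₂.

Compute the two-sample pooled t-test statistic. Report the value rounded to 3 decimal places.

x̄₁=40.588, s₁=8.646, n₁=17
x̄₂=30.619, s₂=5.084, n₂=21
s_p² = [16·8.646² + 20·5.084²]/36 = 47.5853
SE = √(s_p²·(1/17+1/21)) = 2.2506
t = (40.588−30.619)/2.2506 = 4.4296
df = 36

test statistic = 4.430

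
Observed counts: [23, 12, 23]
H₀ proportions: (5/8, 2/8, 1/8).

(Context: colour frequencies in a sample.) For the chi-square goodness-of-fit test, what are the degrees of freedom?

df = k − 1 = 3 − 1 = 2

degrees of freedom = 2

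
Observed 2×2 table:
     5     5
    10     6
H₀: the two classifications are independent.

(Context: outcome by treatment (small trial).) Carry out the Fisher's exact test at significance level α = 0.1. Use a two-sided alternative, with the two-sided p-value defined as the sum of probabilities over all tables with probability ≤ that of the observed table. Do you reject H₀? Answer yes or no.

Margins: r₁=10, r₂=16, c₁=15, c₂=11, n=26
p_obs = C(10,5)·C(16,10)/C(26,15); sum pmf over tables with pmf ≤ p_obs
p-value (two-sided) = 0.68906
At α=0.1: p ≥ α → fail to reject H₀

reject H₀: no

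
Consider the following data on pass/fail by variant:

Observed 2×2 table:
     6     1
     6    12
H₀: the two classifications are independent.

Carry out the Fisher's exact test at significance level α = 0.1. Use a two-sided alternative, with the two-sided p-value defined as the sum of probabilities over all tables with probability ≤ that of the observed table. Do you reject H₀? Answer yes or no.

Margins: r₁=7, r₂=18, c₁=12, c₂=13, n=25
p_obs = C(7,6)·C(18,6)/C(25,12); sum pmf over tables with pmf ≤ p_obs
p-value (two-sided) = 0.03021
At α=0.1: p < α → reject H₀

reject H₀: yes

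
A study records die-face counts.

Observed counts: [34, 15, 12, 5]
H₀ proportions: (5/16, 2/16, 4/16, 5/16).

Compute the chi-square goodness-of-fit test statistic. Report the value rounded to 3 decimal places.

n = 66; E_i = n·p_i = [20.62, 8.25, 16.50, 20.62]
χ² = (34−20.62)²/20.62 + (15−8.25)²/8.25 + (12−16.50)²/16.50 + (5−20.62)²/20.62 = 27.2606
df = 3

test statistic = 27.261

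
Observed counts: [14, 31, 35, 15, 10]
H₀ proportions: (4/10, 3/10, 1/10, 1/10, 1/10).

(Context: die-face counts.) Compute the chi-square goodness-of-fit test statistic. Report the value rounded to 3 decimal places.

n = 105; E_i = n·p_i = [42.00, 31.50, 10.50, 10.50, 10.50]
χ² = (14−42.00)²/42.00 + (31−31.50)²/31.50 + (35−10.50)²/10.50 + (15−10.50)²/10.50 + (10−10.50)²/10.50 = 77.7937
df = 4

test statistic = 77.794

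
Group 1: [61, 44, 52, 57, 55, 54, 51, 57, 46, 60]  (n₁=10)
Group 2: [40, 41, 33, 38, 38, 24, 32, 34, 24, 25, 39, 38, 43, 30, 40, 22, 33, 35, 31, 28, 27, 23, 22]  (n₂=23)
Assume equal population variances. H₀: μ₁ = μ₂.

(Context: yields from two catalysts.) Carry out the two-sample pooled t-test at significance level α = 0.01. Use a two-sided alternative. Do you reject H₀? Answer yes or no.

x̄₁=53.700, s₁=5.579, n₁=10
x̄₂=32.174, s₂=6.760, n₂=23
s_p² = [9·5.579² + 22·6.760²]/31 = 41.4647
SE = √(s_p²·(1/10+1/23)) = 2.4391
t = (53.700−32.174)/2.4391 = 8.8254
df = 31
p-value (two-sided) = 0.00000
At α=0.01: p < α → reject H₀

reject H₀: yes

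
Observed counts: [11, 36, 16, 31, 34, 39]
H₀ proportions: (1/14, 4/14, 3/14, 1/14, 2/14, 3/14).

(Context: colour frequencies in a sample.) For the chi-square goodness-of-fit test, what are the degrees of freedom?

degrees of freedom = 5

df = k − 1 = 6 − 1 = 5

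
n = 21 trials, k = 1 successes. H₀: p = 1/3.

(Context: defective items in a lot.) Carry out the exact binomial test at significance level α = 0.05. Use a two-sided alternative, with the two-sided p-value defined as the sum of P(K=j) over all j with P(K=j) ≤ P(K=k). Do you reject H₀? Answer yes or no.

Exact binomial: n=21, k=1, p₀=1/3=0.3333
P(X=j) = C(n,j)·p₀^j·(1−p₀)^(n−j); p = Σ P(X=j) over j with P(X=j) ≤ P(X=1)
p-value (two-sided) = 0.00413
At α=0.05: p < α → reject H₀

reject H₀: yes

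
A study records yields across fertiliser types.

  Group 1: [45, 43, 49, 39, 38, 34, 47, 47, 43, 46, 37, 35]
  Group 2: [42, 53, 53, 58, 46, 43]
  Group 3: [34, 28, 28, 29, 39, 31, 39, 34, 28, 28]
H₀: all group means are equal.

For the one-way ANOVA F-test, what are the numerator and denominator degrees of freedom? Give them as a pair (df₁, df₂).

k = 3 groups, N = 28 total
df = (k−1, N−k) = (3−1, 28−3) = (2, 25)

degrees of freedom = [2, 25]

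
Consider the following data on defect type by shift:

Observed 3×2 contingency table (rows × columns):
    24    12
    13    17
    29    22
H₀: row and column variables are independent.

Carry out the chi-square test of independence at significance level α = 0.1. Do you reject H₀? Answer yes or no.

Row totals [36, 30, 51], col totals [66, 51], n=117
χ² = (24−20.31)²/20.31 + (12−15.69)²/15.69 + (13−16.92)²/16.92 + (17−13.08)²/13.08 + (29−28.77)²/28.77 + (22−22.23)²/22.23 = 3.6307
df = 2
p-value (upper-tail) = 0.16278
At α=0.1: p ≥ α → fail to reject H₀

reject H₀: no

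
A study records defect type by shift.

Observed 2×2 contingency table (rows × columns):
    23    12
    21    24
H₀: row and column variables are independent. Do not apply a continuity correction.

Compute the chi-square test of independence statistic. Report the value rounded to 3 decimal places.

Row totals [35, 45], col totals [44, 36], n=80
χ² = (23−19.25)²/19.25 + (12−15.75)²/15.75 + (21−24.75)²/24.75 + (24−20.25)²/20.25 = 2.8860
df = 1

test statistic = 2.886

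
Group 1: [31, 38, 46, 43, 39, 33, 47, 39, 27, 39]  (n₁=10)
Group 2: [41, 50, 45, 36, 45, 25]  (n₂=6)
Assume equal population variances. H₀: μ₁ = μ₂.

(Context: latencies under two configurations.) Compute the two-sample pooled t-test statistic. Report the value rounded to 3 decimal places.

test statistic = -0.561

x̄₁=38.200, s₁=6.391, n₁=10
x̄₂=40.333, s₂=8.847, n₂=6
s_p² = [9·6.391² + 5·8.847²]/14 = 54.2095
SE = √(s_p²·(1/10+1/6)) = 3.8021
t = (38.200−40.333)/3.8021 = -0.5611
df = 14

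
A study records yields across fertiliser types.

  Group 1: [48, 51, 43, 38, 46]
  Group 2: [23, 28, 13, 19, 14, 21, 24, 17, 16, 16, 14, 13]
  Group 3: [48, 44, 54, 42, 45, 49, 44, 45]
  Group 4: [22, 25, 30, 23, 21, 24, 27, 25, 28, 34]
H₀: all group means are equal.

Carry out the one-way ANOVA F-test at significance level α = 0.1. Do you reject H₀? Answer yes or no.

reject H₀: yes

Group means [45.20, 18.17, 46.38, 25.90], grand mean 30.686
SSB = Σnᵢ(x̄ᵢ−x̄)² = 5132.301; SSW = ΣΣ(x−x̄ᵢ)² = 603.242
MSB = 5132.301/3 = 1710.7671; MSW = 603.242/31 = 19.4594
F = MSB/MSW = 87.9146
df = (3, 31)
p-value (upper-tail) = 0.00000
At α=0.1: p < α → reject H₀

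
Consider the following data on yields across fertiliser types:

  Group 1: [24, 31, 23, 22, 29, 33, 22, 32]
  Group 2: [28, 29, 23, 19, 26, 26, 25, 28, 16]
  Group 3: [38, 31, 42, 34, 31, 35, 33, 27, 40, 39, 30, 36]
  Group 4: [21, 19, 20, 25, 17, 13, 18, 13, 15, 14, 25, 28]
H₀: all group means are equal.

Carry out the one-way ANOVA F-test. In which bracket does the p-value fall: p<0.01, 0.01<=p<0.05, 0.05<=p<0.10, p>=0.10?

Group means [27.00, 24.44, 34.67, 19.00], grand mean 26.341
SSB = Σnᵢ(x̄ᵢ−x̄)² = 1514.331; SSW = ΣΣ(x−x̄ᵢ)² = 810.889
MSB = 1514.331/3 = 504.7769; MSW = 810.889/37 = 21.9159
F = MSB/MSW = 23.0324
df = (3, 37)
p-value (upper-tail) = 0.00000
→ bracket: p<0.01

p-value bracket: p<0.01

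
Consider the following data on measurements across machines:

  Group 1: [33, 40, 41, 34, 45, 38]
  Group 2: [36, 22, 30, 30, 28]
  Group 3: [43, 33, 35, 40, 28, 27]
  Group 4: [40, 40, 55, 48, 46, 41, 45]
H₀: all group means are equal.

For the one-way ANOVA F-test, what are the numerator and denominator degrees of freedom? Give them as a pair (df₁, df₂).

k = 4 groups, N = 24 total
df = (k−1, N−k) = (4−1, 24−4) = (3, 20)

degrees of freedom = [3, 20]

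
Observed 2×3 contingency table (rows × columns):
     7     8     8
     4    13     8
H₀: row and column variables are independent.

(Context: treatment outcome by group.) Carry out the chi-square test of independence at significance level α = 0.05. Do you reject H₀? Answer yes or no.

reject H₀: no

Row totals [23, 25], col totals [11, 21, 16], n=48
χ² = (7−5.27)²/5.27 + (8−10.06)²/10.06 + (8−7.67)²/7.67 + (4−5.73)²/5.73 + (13−10.94)²/10.94 + (8−8.33)²/8.33 = 1.9287
df = 2
p-value (upper-tail) = 0.38124
At α=0.05: p ≥ α → fail to reject H₀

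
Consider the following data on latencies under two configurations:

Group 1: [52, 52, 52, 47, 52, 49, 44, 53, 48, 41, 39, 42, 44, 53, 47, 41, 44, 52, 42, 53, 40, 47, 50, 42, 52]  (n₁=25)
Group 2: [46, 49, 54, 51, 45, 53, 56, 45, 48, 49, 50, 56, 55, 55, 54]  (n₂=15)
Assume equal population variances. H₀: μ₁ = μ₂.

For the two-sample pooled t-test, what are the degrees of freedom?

degrees of freedom = 38

df = n₁ + n₂ − 2 = 25 + 15 − 2 = 38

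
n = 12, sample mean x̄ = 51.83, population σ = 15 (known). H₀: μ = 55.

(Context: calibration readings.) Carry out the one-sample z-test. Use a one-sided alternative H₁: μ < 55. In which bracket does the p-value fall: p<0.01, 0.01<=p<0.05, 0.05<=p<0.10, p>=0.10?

SE = σ/√n = 15/√12 = 4.3301
z = (x̄−μ₀)/SE = (51.83−55)/4.3301 = -0.7321
p-value (one-sided, H₁ less) = 0.23206
→ bracket: p>=0.10

p-value bracket: p>=0.10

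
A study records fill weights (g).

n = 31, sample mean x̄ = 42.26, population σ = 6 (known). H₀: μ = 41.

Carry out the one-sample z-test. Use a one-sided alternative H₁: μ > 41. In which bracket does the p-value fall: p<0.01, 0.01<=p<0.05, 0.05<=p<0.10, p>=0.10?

p-value bracket: p>=0.10

SE = σ/√n = 6/√31 = 1.0776
z = (x̄−μ₀)/SE = (42.26−41)/1.0776 = 1.1692
p-value (one-sided, H₁ greater) = 0.12116
→ bracket: p>=0.10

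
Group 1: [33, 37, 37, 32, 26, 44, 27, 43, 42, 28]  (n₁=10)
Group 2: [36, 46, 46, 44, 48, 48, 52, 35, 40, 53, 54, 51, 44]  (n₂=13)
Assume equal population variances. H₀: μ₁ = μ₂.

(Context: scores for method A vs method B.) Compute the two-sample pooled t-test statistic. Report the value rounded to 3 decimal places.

x̄₁=34.900, s₁=6.740, n₁=10
x̄₂=45.923, s₂=6.103, n₂=13
s_p² = [9·6.740² + 12·6.103²]/21 = 40.7535
SE = √(s_p²·(1/10+1/13)) = 2.6852
t = (34.900−45.923)/2.6852 = -4.1051
df = 21

test statistic = -4.105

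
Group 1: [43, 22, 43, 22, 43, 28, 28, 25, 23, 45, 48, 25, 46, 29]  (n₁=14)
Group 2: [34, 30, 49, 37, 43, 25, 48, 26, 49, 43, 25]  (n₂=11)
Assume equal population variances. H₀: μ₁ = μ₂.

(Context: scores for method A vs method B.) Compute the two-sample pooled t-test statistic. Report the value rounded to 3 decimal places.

x̄₁=33.571, s₁=10.264, n₁=14
x̄₂=37.182, s₂=9.735, n₂=11
s_p² = [13·10.264² + 10·9.735²]/23 = 100.7420
SE = √(s_p²·(1/14+1/11)) = 4.0440
t = (33.571−37.182)/4.0440 = -0.8928
df = 23

test statistic = -0.893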